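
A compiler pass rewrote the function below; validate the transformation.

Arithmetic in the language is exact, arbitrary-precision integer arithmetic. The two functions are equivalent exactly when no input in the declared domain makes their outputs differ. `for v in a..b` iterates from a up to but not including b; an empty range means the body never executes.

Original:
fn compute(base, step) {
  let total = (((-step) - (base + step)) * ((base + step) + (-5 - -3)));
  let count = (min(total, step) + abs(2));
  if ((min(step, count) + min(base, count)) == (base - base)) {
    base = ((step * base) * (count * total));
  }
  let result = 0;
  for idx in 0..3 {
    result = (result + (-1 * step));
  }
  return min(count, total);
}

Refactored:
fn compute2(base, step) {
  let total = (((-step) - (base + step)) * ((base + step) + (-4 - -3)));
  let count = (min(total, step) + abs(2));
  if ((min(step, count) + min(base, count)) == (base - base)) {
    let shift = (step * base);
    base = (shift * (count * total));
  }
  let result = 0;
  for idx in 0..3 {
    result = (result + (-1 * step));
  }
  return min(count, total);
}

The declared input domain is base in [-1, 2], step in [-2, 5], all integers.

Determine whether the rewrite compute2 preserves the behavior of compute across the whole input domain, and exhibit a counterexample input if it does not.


Consider the input base=-1, step=-2.
compute: total := -25 | count := -23 | ((min(step, count) + min(base, count)) == (base - base)): false | result := 0 | iter idx=0: | result := 2 | iter idx=1: | result := 4 | iter idx=2: | result := 6 | result -25
compute2: total := -20 | count := -18 | ((min(step, count) + min(base, count)) == (base - base)): false | result := 0 | iter idx=0: | result := 2 | iter idx=1: | result := 4 | iter idx=2: | result := 6 | result -20
-25 != -20, so the rewrite changes behavior.
verdict: not equivalent; witness: base=-1, step=-2


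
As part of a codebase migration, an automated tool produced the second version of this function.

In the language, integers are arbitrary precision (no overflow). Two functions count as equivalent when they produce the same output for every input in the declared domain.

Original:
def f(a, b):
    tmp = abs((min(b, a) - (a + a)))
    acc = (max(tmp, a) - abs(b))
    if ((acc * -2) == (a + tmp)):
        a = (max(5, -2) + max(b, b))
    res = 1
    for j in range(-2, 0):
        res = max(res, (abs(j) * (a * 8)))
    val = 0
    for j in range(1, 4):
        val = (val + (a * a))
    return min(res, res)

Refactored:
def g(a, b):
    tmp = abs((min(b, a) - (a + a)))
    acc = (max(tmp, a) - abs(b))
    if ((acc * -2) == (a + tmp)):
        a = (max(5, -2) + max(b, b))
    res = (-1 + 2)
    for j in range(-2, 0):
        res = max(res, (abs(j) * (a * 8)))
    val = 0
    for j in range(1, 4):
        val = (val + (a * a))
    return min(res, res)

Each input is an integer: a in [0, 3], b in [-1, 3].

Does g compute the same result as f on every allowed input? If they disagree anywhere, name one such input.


The two are interchangeable: constant usage differs, and arithmetic usage differs, and every declared input agrees.
Spot check at a=0, b=2 — f: tmp := 0 | acc := -2 | ((acc * -2) == (a + tmp)): false | res := 1 | iter j=-2: | res := 1 | iter j=-1: | res := 1 | val := 0 | iter j=1: | val := 0 | iter j=2: | val := 0 | iter j=3: | val := 0 | result 1. g: tmp := 0 | acc := -2 | ((acc * -2) == (a + tmp)): false | res := 1 | iter j=-2: | res := 1 | iter j=-1: | res := 1 | val := 0 | iter j=1: | val := 0 | iter j=2: | val := 0 | iter j=3: | val := 0 | result 1. Both give 1.
An exhaustive pass over the 20 declared inputs shows identical outputs.
verdict: equivalent


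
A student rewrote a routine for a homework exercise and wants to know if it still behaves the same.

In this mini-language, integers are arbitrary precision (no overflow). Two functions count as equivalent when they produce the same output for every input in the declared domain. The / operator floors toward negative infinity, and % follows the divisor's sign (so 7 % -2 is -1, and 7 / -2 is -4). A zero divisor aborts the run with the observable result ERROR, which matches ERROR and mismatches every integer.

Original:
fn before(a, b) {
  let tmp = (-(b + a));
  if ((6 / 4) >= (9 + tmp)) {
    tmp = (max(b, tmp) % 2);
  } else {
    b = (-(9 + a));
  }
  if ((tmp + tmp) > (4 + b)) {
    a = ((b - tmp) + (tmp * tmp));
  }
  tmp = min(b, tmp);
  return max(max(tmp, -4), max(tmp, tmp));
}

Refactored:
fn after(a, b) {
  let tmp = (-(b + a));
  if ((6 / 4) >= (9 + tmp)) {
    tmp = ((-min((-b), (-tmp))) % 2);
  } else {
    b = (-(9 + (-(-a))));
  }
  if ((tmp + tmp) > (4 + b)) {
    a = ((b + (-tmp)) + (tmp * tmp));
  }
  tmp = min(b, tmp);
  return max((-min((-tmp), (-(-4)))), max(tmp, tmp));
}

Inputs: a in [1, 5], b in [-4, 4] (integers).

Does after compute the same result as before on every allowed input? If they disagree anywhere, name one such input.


Although arithmetic usage differs, and min/max/abs usage differs, 45/45 inputs agree.
verdict: equivalent


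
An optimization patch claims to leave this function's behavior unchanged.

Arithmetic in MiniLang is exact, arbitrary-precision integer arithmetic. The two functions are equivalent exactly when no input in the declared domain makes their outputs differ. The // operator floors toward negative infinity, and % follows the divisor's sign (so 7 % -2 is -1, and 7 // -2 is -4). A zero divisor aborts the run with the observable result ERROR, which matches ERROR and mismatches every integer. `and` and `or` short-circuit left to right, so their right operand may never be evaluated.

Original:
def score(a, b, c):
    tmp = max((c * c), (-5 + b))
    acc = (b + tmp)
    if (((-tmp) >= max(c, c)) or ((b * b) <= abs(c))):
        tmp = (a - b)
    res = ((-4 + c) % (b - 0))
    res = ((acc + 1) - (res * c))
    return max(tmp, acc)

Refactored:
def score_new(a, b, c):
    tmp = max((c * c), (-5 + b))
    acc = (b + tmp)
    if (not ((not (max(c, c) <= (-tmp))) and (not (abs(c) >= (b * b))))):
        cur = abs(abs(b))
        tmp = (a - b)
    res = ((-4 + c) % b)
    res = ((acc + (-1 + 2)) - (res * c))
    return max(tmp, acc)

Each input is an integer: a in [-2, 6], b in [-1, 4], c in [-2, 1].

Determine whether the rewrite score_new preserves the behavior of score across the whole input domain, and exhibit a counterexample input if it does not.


Although arithmetic usage differs, statement counts differ, local variable names differ, boolean connective usage differs, constant usage differs, min/max/abs usage differs, 216/216 inputs agree.
verdict: equivalent


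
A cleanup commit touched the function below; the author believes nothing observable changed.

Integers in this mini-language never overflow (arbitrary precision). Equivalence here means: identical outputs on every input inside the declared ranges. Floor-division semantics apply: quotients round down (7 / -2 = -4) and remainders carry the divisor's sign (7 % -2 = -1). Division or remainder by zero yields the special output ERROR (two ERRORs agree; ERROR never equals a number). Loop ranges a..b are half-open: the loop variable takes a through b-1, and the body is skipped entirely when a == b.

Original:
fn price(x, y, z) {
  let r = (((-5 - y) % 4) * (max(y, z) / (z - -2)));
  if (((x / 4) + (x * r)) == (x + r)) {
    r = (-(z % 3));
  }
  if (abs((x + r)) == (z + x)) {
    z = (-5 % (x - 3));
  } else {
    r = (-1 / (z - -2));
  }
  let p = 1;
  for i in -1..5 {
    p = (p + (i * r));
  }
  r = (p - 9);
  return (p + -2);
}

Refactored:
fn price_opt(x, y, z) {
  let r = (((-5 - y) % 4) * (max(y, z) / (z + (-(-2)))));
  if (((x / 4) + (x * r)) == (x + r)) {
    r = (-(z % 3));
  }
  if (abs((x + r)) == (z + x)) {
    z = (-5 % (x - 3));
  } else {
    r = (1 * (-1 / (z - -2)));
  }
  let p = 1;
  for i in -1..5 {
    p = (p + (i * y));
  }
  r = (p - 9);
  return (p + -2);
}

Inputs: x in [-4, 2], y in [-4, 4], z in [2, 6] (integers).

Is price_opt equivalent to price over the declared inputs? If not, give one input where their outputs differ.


There is a counterexample at x=-4, y=-4, z=2: -10 on one side, -37 on the other.
price: r = 0; (((x / 4) + (x * r)) == (x + r)) -> false; (abs((x + r)) == (z + x)) -> false; r = -1; p = 1; [i=-1]; p = 2; [i=0]; p = 2; [i=1]; p = 1; [i=2]; p = -1; [i=3]; p = -4; [i=4]; p = -8; r = -17; return -10
price_opt: r = 0; (((x / 4) + (x * r)) == (x + r)) -> false; (abs((x + r)) == (z + x)) -> false; r = -1; p = 1; [i=-1]; p = 5; [i=0]; p = 5; [i=1]; p = 1; [i=2]; p = -7; [i=3]; p = -19; [i=4]; p = -35; r = -44; return -37
verdict: not equivalent; witness: x=-4, y=-4, z=2


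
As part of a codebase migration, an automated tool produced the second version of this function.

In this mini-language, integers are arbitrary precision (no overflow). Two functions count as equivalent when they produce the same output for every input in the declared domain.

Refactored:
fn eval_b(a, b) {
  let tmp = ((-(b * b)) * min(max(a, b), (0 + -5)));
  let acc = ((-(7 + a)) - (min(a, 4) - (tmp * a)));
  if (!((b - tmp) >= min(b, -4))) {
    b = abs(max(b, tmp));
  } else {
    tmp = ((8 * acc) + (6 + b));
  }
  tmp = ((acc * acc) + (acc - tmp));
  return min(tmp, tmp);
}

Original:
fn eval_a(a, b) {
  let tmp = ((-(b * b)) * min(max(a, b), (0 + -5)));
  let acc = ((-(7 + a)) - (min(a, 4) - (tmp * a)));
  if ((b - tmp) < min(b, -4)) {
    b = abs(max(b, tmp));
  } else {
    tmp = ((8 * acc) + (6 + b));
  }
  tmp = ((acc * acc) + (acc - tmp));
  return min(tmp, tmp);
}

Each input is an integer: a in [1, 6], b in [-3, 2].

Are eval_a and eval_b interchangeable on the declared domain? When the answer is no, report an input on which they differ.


Behavior is preserved: although boolean connective usage differs; also comparison usage differs, the outputs never diverge.
Spot check at a=6, b=1 — eval_a: tmp := 5 | acc := 13 | ((b - tmp) < min(b, -4)): false | tmp := 111 | tmp := 71 | result 71. eval_b: tmp := 5 | acc := 13 | (!((b - tmp) >= min(b, -4))): false | tmp := 111 | tmp := 71 | result 71. Both give 71.
Checked all 36 inputs in the declared domain: the outputs agree on every one.
verdict: equivalent


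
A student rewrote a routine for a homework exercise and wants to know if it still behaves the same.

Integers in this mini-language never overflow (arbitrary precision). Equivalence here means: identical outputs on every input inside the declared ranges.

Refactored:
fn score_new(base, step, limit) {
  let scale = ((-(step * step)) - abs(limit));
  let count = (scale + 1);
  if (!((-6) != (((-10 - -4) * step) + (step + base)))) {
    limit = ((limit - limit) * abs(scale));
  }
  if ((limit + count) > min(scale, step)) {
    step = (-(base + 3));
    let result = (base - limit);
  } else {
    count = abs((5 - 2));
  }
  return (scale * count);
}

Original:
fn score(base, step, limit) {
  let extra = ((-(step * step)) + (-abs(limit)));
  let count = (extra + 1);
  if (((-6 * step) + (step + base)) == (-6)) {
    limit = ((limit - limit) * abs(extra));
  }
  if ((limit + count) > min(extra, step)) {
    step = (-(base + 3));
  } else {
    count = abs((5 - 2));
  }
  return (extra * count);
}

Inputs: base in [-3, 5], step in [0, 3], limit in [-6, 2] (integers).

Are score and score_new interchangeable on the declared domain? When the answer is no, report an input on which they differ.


The two are interchangeable: local variable names differ, plus statement counts differ, plus arithmetic usage differs, plus comparison usage differs, plus boolean connective usage differs, plus constant usage differs, and every declared input agrees.
Tracing base=3, step=0, limit=0: score: extra = 0; count = 1; (((-6 * step) + (step + base)) == (-6)) -> false; ((limit + count) > min(extra, step)) -> true; step = -6; return 0 | score_new: scale = 0; count = 1; (!((-6) != (((-10 - -4) * step) + (step + base)))) -> false; ((limit + count) > min(scale, step)) -> true; step = -6; result = 3; return 0 — matching result 0.
Every one of the 324 inputs gives matching results.
verdict: equivalent


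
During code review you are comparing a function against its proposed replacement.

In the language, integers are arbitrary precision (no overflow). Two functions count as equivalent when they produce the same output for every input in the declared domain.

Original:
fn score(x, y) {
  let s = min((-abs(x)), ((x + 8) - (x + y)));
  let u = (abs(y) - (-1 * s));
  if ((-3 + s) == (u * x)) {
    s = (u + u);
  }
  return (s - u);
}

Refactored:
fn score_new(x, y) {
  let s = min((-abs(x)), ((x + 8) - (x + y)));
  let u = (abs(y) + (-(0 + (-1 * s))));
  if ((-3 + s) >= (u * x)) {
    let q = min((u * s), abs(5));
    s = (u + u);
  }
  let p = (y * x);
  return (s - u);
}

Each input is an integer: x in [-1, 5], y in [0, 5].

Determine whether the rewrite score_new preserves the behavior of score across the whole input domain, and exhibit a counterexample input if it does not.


There is a counterexample at x=3, y=0: 0 on one side, -3 on the other.
score: s=-3, then u=-3, then ((-3 + s) == (u * x)) is false, then returns 0
score_new: s=-3, then u=-3, then ((-3 + s) >= (u * x)) is true, then q=5, then s=-6, then p=0, then returns -3
verdict: not equivalent; witness: x=3, y=0


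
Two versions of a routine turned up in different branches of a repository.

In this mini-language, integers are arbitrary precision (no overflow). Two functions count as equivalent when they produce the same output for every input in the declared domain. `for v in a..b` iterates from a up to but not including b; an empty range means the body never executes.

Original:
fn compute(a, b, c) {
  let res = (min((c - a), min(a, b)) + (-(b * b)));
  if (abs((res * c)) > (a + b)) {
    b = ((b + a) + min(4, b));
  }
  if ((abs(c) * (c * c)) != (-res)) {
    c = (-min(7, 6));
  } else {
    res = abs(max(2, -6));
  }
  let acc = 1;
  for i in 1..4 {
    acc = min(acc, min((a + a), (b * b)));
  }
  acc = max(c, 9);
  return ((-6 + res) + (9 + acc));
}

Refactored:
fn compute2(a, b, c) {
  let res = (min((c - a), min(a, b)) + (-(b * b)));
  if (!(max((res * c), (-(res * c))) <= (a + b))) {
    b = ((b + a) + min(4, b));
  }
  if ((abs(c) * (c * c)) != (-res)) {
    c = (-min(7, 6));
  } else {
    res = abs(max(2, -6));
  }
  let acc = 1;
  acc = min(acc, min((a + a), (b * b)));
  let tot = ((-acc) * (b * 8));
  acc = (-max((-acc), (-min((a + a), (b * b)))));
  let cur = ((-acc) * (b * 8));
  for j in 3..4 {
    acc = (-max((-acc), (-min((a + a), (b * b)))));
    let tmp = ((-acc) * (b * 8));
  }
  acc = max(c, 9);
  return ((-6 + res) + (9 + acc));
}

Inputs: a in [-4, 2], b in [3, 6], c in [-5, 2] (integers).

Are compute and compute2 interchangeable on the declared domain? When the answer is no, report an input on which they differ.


Side by side, the visible changes include: loop structure differs, plus arithmetic usage differs, plus local variable names differ, plus boolean connective usage differs, plus min/max/abs usage differs, plus comparison usage differs, plus statement counts differ, plus constant usage differs.
Tracing a=-4, b=4, c=0: compute: res := -20 | (abs((res * c)) > (a + b)): false | ((abs(c) * (c * c)) != (-res)): true | c := -6 | acc := 1 | iter i=1: | acc := -8 | iter i=2: | acc := -8 | iter i=3: | acc := -8 | acc := 9 | result -8 | compute2: res := -20 | (!(max((res * c), (-(res * c))) <= (a + b))): false | ((abs(c) * (c * c)) != (-res)): true | c := -6 | acc := 1 | acc := -8 | tot := 256 | acc := -8 | cur := 256 | iter j=3: | acc := -8 | tmp := 256 | acc := 9 | result -8 — matching result -8.
Every one of the 224 inputs gives matching results.
verdict: equivalent


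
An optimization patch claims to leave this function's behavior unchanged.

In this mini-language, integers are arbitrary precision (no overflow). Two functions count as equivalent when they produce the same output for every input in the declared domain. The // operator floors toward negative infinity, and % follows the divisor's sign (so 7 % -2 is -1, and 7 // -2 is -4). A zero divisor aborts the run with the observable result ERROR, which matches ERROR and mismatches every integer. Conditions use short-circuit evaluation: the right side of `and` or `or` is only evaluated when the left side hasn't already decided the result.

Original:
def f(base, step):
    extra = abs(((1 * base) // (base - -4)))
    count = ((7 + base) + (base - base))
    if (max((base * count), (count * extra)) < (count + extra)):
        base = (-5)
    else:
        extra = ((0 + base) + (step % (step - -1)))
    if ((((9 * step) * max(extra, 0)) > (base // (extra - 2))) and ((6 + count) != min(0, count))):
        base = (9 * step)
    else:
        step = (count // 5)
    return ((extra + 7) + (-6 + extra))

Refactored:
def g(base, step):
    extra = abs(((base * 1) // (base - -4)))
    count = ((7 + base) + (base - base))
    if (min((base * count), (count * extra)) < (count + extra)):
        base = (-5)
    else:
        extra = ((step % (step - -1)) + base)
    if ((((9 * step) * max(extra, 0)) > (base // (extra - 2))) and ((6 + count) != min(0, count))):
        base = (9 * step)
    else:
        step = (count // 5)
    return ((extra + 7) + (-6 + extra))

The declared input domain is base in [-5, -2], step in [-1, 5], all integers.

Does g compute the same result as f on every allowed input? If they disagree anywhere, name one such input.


Take base=-5, step=-1.
f: extra = 5; count = 2; (max((base * count), (count * extra)) < (count + extra)) -> false; division by zero -> ERROR
g: extra = 5; count = 2; (min((base * count), (count * extra)) < (count + extra)) -> true; base = -5; ((((9 * step) * max(extra, 0)) > (base // (extra - 2))) and ((6 + count) != min(0, count))) -> false; step = 0; return 11
ERROR != 11, so the rewrite changes behavior.
verdict: not equivalent; witness: base=-5, step=-1


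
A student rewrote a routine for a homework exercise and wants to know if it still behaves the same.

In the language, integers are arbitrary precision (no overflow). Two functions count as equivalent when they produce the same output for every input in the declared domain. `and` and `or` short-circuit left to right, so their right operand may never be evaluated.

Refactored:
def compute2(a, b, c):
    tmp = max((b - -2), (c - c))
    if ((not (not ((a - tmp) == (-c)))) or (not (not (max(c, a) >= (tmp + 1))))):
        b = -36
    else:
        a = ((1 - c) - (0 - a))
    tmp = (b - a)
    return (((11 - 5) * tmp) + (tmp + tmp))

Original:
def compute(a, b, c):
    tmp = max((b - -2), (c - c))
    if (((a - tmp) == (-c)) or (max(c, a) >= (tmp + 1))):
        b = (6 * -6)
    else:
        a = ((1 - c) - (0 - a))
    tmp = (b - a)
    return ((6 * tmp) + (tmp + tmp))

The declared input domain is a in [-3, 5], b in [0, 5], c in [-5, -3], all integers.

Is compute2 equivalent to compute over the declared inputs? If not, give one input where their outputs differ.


Although arithmetic usage differs, boolean connective usage differs, constant usage differs, 162/162 inputs agree.
verdict: equivalent


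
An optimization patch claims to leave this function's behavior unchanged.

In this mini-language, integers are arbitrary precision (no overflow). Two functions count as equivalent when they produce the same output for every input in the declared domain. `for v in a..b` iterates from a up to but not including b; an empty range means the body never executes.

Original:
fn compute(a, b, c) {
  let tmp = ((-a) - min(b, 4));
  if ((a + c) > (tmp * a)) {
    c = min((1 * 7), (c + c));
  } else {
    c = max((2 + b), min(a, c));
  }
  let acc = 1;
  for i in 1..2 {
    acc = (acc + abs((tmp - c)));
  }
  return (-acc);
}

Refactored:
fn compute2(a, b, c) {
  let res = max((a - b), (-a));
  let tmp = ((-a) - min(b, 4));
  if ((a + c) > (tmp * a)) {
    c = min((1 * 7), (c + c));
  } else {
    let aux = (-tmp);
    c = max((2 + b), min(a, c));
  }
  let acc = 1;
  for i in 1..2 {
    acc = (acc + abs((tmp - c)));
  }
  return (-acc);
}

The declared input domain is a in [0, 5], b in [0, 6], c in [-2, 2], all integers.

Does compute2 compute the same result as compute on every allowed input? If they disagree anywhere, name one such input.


Equivalent — the differences include arithmetic usage differs; min/max/abs usage differs; statement counts differ; local variable names differ, yet no declared input distinguishes the two.
Spot check at a=5, b=1, c=1 — compute: tmp := -6 | ((a + c) > (tmp * a)): true | c := 2 | acc := 1 | iter i=1: | acc := 9 | result -9. compute2: res := 4 | tmp := -6 | ((a + c) > (tmp * a)): true | c := 2 | acc := 1 | iter i=1: | acc := 9 | result -9. Both give -9.
Across all 210 domain points the two functions coincide.
verdict: equivalent


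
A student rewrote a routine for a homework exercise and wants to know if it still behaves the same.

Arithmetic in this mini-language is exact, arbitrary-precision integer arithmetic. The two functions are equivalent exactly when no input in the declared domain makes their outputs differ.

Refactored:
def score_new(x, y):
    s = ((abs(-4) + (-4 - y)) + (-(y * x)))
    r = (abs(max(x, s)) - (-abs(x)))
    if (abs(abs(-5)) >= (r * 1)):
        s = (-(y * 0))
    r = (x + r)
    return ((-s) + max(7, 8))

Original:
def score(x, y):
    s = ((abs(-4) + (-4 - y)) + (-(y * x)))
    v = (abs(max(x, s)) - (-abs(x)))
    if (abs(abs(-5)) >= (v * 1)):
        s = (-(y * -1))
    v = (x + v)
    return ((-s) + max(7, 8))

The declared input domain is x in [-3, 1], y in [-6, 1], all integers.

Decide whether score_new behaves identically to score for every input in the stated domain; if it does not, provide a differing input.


x=-3, y=-1 yields 9 from score but 8 from score_new.
verdict: not equivalent; witness: x=-3, y=-1


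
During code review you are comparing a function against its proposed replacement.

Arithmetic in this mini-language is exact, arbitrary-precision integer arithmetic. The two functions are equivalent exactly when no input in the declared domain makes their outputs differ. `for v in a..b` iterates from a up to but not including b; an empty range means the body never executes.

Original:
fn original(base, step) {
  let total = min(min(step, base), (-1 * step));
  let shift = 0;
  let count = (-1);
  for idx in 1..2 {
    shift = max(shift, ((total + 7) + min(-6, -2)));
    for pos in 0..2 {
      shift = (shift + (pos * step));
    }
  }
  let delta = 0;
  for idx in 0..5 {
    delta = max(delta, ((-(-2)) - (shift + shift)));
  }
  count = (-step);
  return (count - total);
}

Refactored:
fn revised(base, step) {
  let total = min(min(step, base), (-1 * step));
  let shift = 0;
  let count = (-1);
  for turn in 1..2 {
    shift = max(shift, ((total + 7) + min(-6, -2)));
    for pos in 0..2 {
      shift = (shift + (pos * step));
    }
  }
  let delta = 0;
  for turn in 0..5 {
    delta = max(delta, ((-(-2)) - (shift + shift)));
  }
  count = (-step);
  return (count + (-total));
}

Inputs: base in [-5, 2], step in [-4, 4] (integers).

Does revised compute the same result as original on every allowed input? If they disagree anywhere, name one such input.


Reading the diff, among the changes: local variable names differ; arithmetic usage differs.
One worked example (base=0, step=1) — original: total := -1 | shift := 0 | count := -1 | iter idx=1: | shift := 0 | iter pos=0: | shift := 0 | iter pos=1: | shift := 1 | delta := 0 | iter idx=0: | delta := 0 | iter idx=1: | delta := 0 | iter idx=2: | delta := 0 | iter idx=3: | delta := 0 | iter idx=4: | delta := 0 | count := -1 | result 0; revised: total := -1 | shift := 0 | count := -1 | iter turn=1: | shift := 0 | iter pos=0: | shift := 0 | iter pos=1: | shift := 1 | delta := 0 | iter turn=0: | delta := 0 | iter turn=1: | delta := 0 | iter turn=2: | delta := 0 | iter turn=3: | delta := 0 | iter turn=4: | delta := 0 | count := -1 | result 0; agreement on 0.
Sweeping the whole domain (72 inputs) finds no disagreement.
verdict: equivalent


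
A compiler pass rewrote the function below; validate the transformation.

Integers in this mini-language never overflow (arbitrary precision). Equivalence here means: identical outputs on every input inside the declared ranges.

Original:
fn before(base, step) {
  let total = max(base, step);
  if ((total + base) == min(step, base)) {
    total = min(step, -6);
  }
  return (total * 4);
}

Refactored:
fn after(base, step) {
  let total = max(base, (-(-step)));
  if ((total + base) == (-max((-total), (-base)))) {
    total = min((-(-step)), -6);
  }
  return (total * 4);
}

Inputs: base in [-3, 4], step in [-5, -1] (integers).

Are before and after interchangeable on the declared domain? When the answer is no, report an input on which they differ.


At base=-2, step=-4: before gives -24, after gives -8.
verdict: not equivalent; witness: base=-2, step=-4


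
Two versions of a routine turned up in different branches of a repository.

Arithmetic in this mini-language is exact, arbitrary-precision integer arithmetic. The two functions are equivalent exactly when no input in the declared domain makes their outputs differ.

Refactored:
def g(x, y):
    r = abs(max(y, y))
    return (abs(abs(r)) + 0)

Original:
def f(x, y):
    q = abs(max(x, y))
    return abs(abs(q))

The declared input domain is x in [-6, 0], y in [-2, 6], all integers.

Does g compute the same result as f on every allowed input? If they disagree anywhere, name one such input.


At x=-1, y=-2: f gives 1, g gives 2.
verdict: not equivalent; witness: x=-1, y=-2


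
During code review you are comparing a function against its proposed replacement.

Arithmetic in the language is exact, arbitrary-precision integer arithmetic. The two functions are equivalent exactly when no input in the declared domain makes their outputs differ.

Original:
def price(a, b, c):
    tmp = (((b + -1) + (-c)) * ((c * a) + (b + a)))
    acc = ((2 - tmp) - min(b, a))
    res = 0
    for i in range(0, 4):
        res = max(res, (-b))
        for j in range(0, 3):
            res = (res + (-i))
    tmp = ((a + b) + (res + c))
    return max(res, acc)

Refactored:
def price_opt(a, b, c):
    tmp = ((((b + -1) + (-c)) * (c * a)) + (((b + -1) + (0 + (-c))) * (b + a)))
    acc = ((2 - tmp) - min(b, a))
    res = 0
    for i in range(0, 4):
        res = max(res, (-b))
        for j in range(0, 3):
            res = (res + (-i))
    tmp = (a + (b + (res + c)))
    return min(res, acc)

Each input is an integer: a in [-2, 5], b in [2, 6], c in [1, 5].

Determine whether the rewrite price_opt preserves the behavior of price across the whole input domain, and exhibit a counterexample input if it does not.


Try a=-2, b=2, c=1.
price: tmp := 0 | acc := 4 | res := 0 | iter i=0: | res := 0 | iter j=0: | res := 0 | iter j=1: | res := 0 | iter j=2: | res := 0 | iter i=1: | res := 0 | iter j=0: | res := -1 | iter j=1: | res := -2 | iter j=2: | res := -3 | iter i=2: | res := -2 | iter j=0: | res := -4 | iter j=1: | res := -6 | iter j=2: | res := -8 | iter i=3: | res := -2 | iter j=0: | res := -5 | iter j=1: | res := -8 | iter j=2: | res := -11 | tmp := -10 | result 4
price_opt: tmp := 0 | acc := 4 | res := 0 | iter i=0: | res := 0 | iter j=0: | res := 0 | iter j=1: | res := 0 | iter j=2: | res := 0 | iter i=1: | res := 0 | iter j=0: | res := -1 | iter j=1: | res := -2 | iter j=2: | res := -3 | iter i=2: | res := -2 | iter j=0: | res := -4 | iter j=1: | res := -6 | iter j=2: | res := -8 | iter i=3: | res := -2 | iter j=0: | res := -5 | iter j=1: | res := -8 | iter j=2: | res := -11 | tmp := -10 | result -11
4 != -11, so the rewrite changes behavior.
verdict: not equivalent; witness: a=-2, b=2, c=1


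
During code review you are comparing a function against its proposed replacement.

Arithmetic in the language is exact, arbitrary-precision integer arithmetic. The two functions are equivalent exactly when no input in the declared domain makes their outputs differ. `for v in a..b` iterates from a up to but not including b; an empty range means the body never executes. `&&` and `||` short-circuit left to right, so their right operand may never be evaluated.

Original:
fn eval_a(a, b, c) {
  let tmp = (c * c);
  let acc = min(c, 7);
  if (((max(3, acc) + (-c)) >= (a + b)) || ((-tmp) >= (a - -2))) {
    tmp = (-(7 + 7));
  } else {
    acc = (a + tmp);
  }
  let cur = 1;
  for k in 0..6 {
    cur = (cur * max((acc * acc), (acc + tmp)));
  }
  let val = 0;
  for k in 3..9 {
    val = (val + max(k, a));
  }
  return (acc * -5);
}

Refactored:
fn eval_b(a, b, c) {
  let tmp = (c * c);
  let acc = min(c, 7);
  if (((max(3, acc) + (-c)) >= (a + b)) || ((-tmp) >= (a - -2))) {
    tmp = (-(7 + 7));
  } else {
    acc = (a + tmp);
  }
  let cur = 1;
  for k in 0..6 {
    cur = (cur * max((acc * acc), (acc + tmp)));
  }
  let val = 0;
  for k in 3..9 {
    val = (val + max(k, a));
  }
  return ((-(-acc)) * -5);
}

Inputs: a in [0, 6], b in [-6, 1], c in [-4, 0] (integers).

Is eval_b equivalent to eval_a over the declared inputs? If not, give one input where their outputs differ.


Reading the diff, among the changes: same computation, different form.
Tracing a=2, b=-6, c=-3: eval_a: tmp = 9; acc = -3; (((max(3, acc) + (-c)) >= (a + b)) || ((-tmp) >= (a - -2))) -> true; tmp = -14; cur = 1; [k=0]; cur = 9; [k=1]; cur = 81; [k=2]; cur = 729; [k=3]; cur = 6561; [k=4]; cur = 59049; [k=5]; cur = 531441; val = 0; [k=3]; val = 3; [k=4]; val = 7; [k=5]; val = 12; [k=6]; val = 18; [k=7]; val = 25; [k=8]; val = 33; return 15 | eval_b: tmp = 9; acc = -3; (((max(3, acc) + (-c)) >= (a + b)) || ((-tmp) >= (a - -2))) -> true; tmp = -14; cur = 1; [k=0]; cur = 9; [k=1]; cur = 81; [k=2]; cur = 729; [k=3]; cur = 6561; [k=4]; cur = 59049; [k=5]; cur = 531441; val = 0; [k=3]; val = 3; [k=4]; val = 7; [k=5]; val = 12; [k=6]; val = 18; [k=7]; val = 25; [k=8]; val = 33; return 15 — matching result 15.
An exhaustive pass over the 280 declared inputs shows identical outputs.
verdict: equivalent


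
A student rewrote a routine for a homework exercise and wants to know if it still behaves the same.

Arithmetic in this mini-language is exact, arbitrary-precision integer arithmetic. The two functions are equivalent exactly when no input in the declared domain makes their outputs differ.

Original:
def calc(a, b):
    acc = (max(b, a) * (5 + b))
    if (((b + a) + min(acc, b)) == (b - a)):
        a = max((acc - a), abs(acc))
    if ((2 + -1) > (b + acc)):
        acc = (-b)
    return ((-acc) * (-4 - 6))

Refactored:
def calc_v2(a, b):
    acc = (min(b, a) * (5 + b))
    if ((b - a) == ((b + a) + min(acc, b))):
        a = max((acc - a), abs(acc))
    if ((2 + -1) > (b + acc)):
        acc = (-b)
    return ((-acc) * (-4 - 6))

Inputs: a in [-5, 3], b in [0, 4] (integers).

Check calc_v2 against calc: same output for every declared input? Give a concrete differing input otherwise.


Not equivalent: a=-5, b=1 separates them (60 vs -10).
calc: acc becomes 6; next (((b + a) + min(acc, b)) == (b - a)) evaluates to false; next ((2 + -1) > (b + acc)) evaluates to false; next final value 60
calc_v2: acc becomes -30; next ((b - a) == ((b + a) + min(acc, b))) evaluates to false; next ((2 + -1) > (b + acc)) evaluates to true; next acc becomes -1; next final value -10
verdict: not equivalent; witness: a=-5, b=1


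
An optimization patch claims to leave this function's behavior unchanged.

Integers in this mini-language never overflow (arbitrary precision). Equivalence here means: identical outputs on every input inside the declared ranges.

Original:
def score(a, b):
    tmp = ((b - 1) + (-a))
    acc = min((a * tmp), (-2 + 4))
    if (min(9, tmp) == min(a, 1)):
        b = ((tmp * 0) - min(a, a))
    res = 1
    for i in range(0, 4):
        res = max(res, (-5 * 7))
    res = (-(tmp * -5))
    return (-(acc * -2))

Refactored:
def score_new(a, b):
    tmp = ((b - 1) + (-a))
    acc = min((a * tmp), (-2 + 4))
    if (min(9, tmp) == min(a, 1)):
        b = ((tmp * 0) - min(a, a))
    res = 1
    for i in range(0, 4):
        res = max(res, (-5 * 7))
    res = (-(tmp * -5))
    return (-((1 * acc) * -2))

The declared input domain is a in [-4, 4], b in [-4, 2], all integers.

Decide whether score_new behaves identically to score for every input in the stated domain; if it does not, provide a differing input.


Reading the diff, among the changes: constant usage differs; and arithmetic usage differs.
Spot check at a=4, b=2 — score: tmp becomes -3; next acc becomes -12; next (min(9, tmp) == min(a, 1)) evaluates to false; next res becomes 1; next at i=0:; next res becomes 1; next at i=1:; next res becomes 1; next at i=2:; next res becomes 1; next at i=3:; next res becomes 1; next res becomes -15; next final value -24. score_new: tmp becomes -3; next acc becomes -12; next (min(9, tmp) == min(a, 1)) evaluates to false; next res becomes 1; next at i=0:; next res becomes 1; next at i=1:; next res becomes 1; next at i=2:; next res becomes 1; next at i=3:; next res becomes 1; next res becomes -15; next final value -24. Both give -24.
Every one of the 63 inputs gives matching results.
verdict: equivalent


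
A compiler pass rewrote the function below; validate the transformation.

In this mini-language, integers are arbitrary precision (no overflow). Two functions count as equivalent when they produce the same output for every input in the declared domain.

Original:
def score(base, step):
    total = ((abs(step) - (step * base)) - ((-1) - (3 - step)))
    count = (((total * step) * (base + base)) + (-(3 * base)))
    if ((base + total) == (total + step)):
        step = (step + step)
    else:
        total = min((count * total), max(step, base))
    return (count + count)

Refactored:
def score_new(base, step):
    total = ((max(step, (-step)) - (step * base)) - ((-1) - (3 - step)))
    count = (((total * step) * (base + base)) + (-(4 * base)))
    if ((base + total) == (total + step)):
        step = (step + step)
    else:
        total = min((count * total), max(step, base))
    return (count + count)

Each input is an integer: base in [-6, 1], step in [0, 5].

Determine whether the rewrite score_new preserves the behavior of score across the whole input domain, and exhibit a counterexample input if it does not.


Run the pair on base=-6, step=0.
score: total=4, then count=18, then ((base + total) == (total + step)) is false, then total=0, then returns 36
score_new: total=4, then count=24, then ((base + total) == (total + step)) is false, then total=0, then returns 48
36 != 48, so the rewrite changes behavior.
verdict: not equivalent; witness: base=-6, step=0


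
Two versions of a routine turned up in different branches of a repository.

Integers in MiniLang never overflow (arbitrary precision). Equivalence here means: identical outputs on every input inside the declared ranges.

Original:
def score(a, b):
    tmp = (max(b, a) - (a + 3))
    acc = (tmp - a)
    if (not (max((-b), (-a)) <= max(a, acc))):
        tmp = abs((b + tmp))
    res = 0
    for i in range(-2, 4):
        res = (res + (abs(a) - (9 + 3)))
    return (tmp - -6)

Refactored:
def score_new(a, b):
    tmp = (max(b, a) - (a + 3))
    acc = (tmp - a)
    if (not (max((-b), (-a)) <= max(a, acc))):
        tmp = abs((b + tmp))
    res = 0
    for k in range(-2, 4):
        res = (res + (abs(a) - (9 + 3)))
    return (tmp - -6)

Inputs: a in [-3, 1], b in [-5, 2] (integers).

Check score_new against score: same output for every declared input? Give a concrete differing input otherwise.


The two are interchangeable: local variable names differ, and every declared input agrees.
As a probe, take a=-3, b=0: score runs tmp becomes 0; next acc becomes 3; next (not (max((-b), (-a)) <= max(a, acc))) evaluates to false; next res becomes 0; next at i=-2:; next res becomes -9; next at i=-1:; next res becomes -18; next at i=0:; next res becomes -27; next at i=1:; next res becomes -36; next at i=2:; next res becomes -45; next at i=3:; next res becomes -54; next final value 6; score_new runs tmp becomes 0; next acc becomes 3; next (not (max((-b), (-a)) <= max(a, acc))) evaluates to false; next res becomes 0; next at k=-2:; next res becomes -9; next at k=-1:; next res becomes -18; next at k=0:; next res becomes -27; next at k=1:; next res becomes -36; next at k=2:; next res becomes -45; next at k=3:; next res becomes -54; next final value 6; both end at 6.
Every one of the 40 inputs gives matching results.
verdict: equivalent


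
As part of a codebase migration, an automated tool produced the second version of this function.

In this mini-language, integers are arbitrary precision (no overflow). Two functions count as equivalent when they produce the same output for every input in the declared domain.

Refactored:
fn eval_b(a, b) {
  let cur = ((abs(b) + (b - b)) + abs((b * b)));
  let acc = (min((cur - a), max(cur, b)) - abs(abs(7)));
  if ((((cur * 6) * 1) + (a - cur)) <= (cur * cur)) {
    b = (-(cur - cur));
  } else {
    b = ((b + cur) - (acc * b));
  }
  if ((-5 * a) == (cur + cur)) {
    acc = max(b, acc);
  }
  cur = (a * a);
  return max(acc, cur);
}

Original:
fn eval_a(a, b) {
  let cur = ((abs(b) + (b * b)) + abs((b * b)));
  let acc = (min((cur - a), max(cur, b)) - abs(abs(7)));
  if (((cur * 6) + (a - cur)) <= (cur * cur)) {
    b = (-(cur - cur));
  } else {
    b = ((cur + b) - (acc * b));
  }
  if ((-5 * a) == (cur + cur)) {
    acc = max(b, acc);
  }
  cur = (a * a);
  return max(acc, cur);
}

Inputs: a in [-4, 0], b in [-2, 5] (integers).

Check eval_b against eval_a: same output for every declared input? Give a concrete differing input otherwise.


At a=-4, b=4: eval_a gives 29, eval_b gives 16.
verdict: not equivalent; witness: a=-4, b=4


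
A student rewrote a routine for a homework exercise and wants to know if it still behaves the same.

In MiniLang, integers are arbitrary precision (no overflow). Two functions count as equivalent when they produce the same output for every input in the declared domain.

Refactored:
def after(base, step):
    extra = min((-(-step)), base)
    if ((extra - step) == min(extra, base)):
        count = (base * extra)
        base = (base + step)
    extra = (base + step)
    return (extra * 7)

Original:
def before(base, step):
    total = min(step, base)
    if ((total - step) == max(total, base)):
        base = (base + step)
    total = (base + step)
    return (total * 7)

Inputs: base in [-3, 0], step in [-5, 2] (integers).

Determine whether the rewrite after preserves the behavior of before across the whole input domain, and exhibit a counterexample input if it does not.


Not equivalent: base=0, step=-5 separates them (-70 vs -35).
before: total = -5; ((total - step) == max(total, base)) -> true; base = -5; total = -10; return -70
after: extra = -5; ((extra - step) == min(extra, base)) -> false; extra = -5; return -35
verdict: not equivalent; witness: base=0, step=-5


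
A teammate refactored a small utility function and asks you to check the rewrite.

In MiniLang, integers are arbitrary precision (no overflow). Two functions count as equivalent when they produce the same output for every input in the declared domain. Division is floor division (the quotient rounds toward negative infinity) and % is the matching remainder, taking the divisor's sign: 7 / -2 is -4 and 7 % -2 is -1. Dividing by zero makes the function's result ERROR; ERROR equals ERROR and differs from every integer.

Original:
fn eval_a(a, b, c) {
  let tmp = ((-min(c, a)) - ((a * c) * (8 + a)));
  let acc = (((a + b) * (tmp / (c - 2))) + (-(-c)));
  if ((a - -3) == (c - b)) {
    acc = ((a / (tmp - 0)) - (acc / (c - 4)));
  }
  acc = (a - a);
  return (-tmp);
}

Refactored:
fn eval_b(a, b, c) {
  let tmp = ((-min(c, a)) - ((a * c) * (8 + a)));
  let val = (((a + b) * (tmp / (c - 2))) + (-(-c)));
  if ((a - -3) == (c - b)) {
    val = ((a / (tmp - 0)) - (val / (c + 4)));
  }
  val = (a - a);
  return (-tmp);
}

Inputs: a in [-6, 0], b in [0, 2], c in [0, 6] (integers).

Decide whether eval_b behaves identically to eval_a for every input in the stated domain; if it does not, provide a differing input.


Take a=-1, b=2, c=4.
eval_a: tmp becomes 29; next acc becomes 18; next ((a - -3) == (c - b)) evaluates to true; next hits division by zero so the output is ERROR
eval_b: tmp becomes 29; next val becomes 18; next ((a - -3) == (c - b)) evaluates to true; next val becomes -3; next val becomes 0; next final value -29
ERROR vs -29 — the two versions disagree here.
verdict: not equivalent; witness: a=-1, b=2, c=4
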